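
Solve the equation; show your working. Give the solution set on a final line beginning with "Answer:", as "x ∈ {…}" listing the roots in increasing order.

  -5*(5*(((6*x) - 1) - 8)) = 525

Step 1. [-5*(5*(((6*x) - 1) - 8)) = 525] -5·(inner) — divide through by -5. So div: 5*(((6*x) - 1) - 8) = -105.
Step 2. [5*(((6*x) - 1) - 8) = -105] divide by the outer 5 ⇒ div: ((6*x) - 1) - 8 = -21.
Step 3. [((6*x) - 1) - 8 = -21] -8 is outermost — add 8 both sides, so sub: (6*x) - 1 = -13.
Step 4. [(6*x) - 1 = -13] the outer -1 inverts by adding 1, so sub: 6*x = -12.
Step 5. [6*x = -12] 6·(inner) — divide through by 6 ⇒ div: x = -2.

Answer: x ∈ {-2}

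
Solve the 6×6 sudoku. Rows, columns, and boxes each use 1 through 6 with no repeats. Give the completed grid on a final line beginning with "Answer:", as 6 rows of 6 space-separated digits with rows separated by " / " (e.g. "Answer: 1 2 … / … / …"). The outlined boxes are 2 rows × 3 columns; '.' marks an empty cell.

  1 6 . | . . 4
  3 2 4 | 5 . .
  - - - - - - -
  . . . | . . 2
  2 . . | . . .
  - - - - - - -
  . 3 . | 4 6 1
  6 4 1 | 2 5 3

Step 1. [r4c6∈{5,6}] r4c6 is the only open cell in col 6 admitting 5 ⇒ r4c6=5.
Step 2. [r4c5∈{1,3,4}] 4 has one home in row 4: r4c5, so r4c5=4.
Step 3. [r1c4∈{3}] only 3 remains possible at r1c4, so r1c4=3.
Step 4. [r3c2∈{1,5}] in col 2, 5 fits only at r3c2. So r3c2=5.
Step 5. [r3c5∈{1,3}] in col 5, 3 fits only at r3c5. So r3c5=3.
Step 6. [r3c4∈{1,6}] r3c4 is the only open cell in row 3 admitting 1 ⇒ r3c4=1.
Step 7. [r3c3∈{6}] r3c3 is down to just 6 ⇒ r3c3=6.
Step 8. [r5c1∈{5}] nothing but 5 survives at r5c1. So r5c1=5.
Step 9. [r3c1∈{4}] only 4 remains possible at r3c1. So r3c1=4.
Step 10. [r2c5∈{1}] nothing but 1 survives at r2c5, so r2c5=1.
Step 11. [r1c3∈{5}] r1c3 is down to just 5 ⇒ r1c3=5.
Step 12. [r2c6∈{6}] r2c6 is down to just 6, so r2c6=6.
Step 13. [r5c3∈{2}] nothing but 2 survives at r5c3, so r5c3=2.
Step 14. [r4c2∈{1}] r4c2's peers cover all but 1 ⇒ r4c2=1.
Step 15. [r4c4∈{6}] only 6 remains possible at r4c4, so r4c4=6.
Step 16. [r1c5∈{2}] only 2 remains possible at r1c5. So r1c5=2.
Step 17. [r4c3∈{3}] r4c3 has the single candidate 3 ⇒ r4c3=3.

Answer: 1 6 5 3 2 4 / 3 2 4 5 1 6 / 4 5 6 1 3 2 / 2 1 3 6 4 5 / 5 3 2 4 6 1 / 6 4 1 2 5 3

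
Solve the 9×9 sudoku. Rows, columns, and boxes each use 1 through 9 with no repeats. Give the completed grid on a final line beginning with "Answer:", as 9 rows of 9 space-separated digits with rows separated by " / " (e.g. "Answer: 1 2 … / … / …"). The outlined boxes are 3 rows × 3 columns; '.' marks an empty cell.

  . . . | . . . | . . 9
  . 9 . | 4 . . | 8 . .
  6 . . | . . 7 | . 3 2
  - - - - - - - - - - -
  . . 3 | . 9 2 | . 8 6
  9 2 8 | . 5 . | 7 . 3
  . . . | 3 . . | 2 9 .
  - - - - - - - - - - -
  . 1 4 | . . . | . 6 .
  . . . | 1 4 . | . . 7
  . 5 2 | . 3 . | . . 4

Step 1. [r1c7∈{1,4,5,6}] col 7 places 6 nowhere but r1c7 ⇒ r1c7=6.
Step 2. [r4c4∈{7}] only 7 remains possible at r4c4 ⇒ r4c4=7.
Step 3. [r4c2∈{4}] r4c2 is down to just 4. So r4c2=4.
Step 4. [r1c1∈{1,2,3,4,5,7,8}] r1c1 is the only open cell in col 1 admitting 4 ⇒ r1c1=4.
Step 5. [r7c9∈{5,8}] r7c9 is the only open cell in col 9 admitting 8. So r7c9=8.
Step 6. [r2c1∈{1,2,3,5,7}] across col 1, 2 lands solely at r2c1 ⇒ r2c1=2.
Step 7. [r1c2∈{3,7,8}] box 1 places 3 nowhere but r1c2. So r1c2=3.
Step 8. [r6c6∈{1,4,6,8}] r6c6 is the only open cell in row 6 admitting 4 ⇒ r6c6=4.
Step 9. [r9c8∈{1}] r9c8 has the single candidate 1 ⇒ r9c8=1.
Step 10. [r5c6∈{1,6}] row 5 places 1 nowhere but r5c6, so r5c6=1.
Step 11. [r9c7∈{9}] r9c7 has the single candidate 9. So r9c7=9.
Step 12. [r6c5∈{6,8}] across row 6, 8 lands solely at r6c5. So r6c5=8.
Step 13. [r3c5∈{1}] r3c5's peers cover all but 1. So r3c5=1.
Step 14. [r3c3∈{5}] r3c3 has the single candidate 5. So r3c3=5.
Step 15. [r4c7∈{1,5}] r4c7 is the only open cell in col 7 admitting 1 ⇒ r4c7=1.
Step 16. [r1c3∈{1,7}] in row 1, 1 fits only at r1c3. So r1c3=1.
Step 17. [r6c2∈{6,7}] col 2 places 7 nowhere but r6c2. So r6c2=7.
Step 18. [r8c2∈{6,8}] 6 has one home in col 2: r8c2. So r8c2=6.
Step 19. [r3c4∈{8,9}] r3c4 is the only open cell in row 3 admitting 9 ⇒ r3c4=9.
Step 20. [r9c1∈{7,8}] across row 9, 7 lands solely at r9c1. So r9c1=7.
Step 21. [r1c8∈{5,7}] in row 1, 7 fits only at r1c8 ⇒ r1c8=7.
Step 22. [r2c8∈{5}] r2c8 is down to just 5 ⇒ r2c8=5.
Step 23. [r8c1∈{3,8}] r8c1 is the only open cell in col 1 admitting 8 ⇒ r8c1=8.
Step 24. [r8c7∈{3,5}] 3 has one home in row 8: r8c7 ⇒ r8c7=3.
Step 25. [r8c6∈{5,9}] row 8 places 5 nowhere but r8c6, so r8c6=5.
Step 26. [r1c4∈{2,5,8}] r1c4 is the only open cell in row 1 admitting 5 ⇒ r1c4=5.
Step 27. [r9c4∈{6,8}] across col 4, 8 lands solely at r9c4. So r9c4=8.
Step 28. [r6c9∈{5}] r6c9 is down to just 5, so r6c9=5.
Step 29. [r2c6∈{3,6}] row 2 places 3 nowhere but r2c6. So r2c6=3.
Step 30. [r7c4∈{2}] r7c4's peers cover all but 2. So r7c4=2.
Step 31. [r5c8∈{4}] r5c8 is down to just 4 ⇒ r5c8=4.
Step 32. [r2c5∈{6}] r2c5 is down to just 6, so r2c5=6.
Step 33. [r3c2∈{8}] nothing but 8 survives at r3c2, so r3c2=8.
Step 34. [r6c1∈{1}] only 1 remains possible at r6c1 ⇒ r6c1=1.
Step 35. [r1c5∈{2}] nothing but 2 survives at r1c5, so r1c5=2.
Step 36. [r4c1∈{5}] only 5 remains possible at r4c1, so r4c1=5.
Step 37. [r6c3∈{6}] nothing but 6 survives at r6c3 ⇒ r6c3=6.
Step 38. [r7c6∈{9}] only 9 remains possible at r7c6. So r7c6=9.
Step 39. [r7c5∈{7}] r7c5's peers cover all but 7 ⇒ r7c5=7.
Step 40. [r2c9∈{1}] r2c9's peers cover all but 1. So r2c9=1.
Step 41. [r5c4∈{6}] r5c4's peers cover all but 6. So r5c4=6.
Step 42. [r2c3∈{7}] r2c3's peers cover all but 7, so r2c3=7.
Step 43. [r8c3∈{9}] nothing but 9 survives at r8c3 ⇒ r8c3=9.
Step 44. [r3c7∈{4}] r3c7 has the single candidate 4. So r3c7=4.
Step 45. [r7c7∈{5}] r7c7's peers cover all but 5 ⇒ r7c7=5.
Step 46. [r9c6∈{6}] r9c6 is down to just 6 ⇒ r9c6=6.
Step 47. [r7c1∈{3}] nothing but 3 survives at r7c1. So r7c1=3.
Step 48. [r1c6∈{8}] r1c6's peers cover all but 8, so r1c6=8.
Step 49. [r8c8∈{2}] r8c8 is down to just 2, so r8c8=2.

Answer: 4 3 1 5 2 8 6 7 9 / 2 9 7 4 6 3 8 5 1 / 6 8 5 9 1 7 4 3 2 / 5 4 3 7 9 2 1 8 6 / 9 2 8 6 5 1 7 4 3 / 1 7 6 3 8 4 2 9 5 / 3 1 4 2 7 9 5 6 8 / 8 6 9 1 4 5 3 2 7 / 7 5 2 8 3 6 9 1 4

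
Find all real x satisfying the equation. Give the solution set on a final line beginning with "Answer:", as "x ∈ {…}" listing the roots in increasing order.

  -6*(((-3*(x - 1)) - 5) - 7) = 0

Step 1. [-6*(((-3*(x - 1)) - 5) - 7) = 0] -6 out front; divide by -6, so div: ((-3*(x - 1)) - 5) - 7 = 0.
Step 2. [((-3*(x - 1)) - 5) - 7 = 0] the outer -7 inverts by adding 7 ⇒ sub: (-3*(x - 1)) - 5 = 7.
Step 3. [(-3*(x - 1)) - 5 = 7] the outer -5 inverts by adding 5. So sub: -3*(x - 1) = 12.
Step 4. [-3*(x - 1) = 12] divide by the outer -3, so div: x - 1 = -4.
Step 5. [x - 1 = -4] add 1: x sits inside (… - 1), so sub: x = -3.

Answer: x ∈ {-3}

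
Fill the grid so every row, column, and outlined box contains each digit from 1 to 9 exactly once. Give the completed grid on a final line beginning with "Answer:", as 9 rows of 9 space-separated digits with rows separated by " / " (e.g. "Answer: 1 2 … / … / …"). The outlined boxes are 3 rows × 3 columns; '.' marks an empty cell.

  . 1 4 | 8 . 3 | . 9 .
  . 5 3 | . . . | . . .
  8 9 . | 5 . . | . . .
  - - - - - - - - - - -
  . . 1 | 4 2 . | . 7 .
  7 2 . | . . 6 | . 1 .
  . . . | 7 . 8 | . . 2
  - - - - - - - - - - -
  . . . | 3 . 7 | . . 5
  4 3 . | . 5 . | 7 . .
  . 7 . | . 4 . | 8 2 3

Step 1. [r5c4∈{9}] r5c4's peers cover all but 9. So r5c4=9.
Step 2. [r6c8∈{3,4,5,6}] col 8 places 5 nowhere but r6c8 ⇒ r6c8=5.
Step 3. [r8c8∈{6}] only 6 remains possible at r8c8 ⇒ r8c8=6.
Step 4. [r8c3∈{2,8,9}] 8 has one home in row 8: r8c3, so r8c3=8.
Step 5. [r7c2∈{6}] r7c2's peers cover all but 6, so r7c2=6.
Step 6. [r3c3∈{2,6,7}] col 3 places 7 nowhere but r3c3 ⇒ r3c3=7.
Step 7. [r6c5∈{1,3}] r6c5 is the only open cell in row 6 admitting 1. So r6c5=1.
Step 8. [r3c5∈{6}] r3c5 has the single candidate 6 ⇒ r3c5=6.
Step 9. [r6c3∈{6,9}] across col 3, 6 lands solely at r6c3. So r6c3=6.
Step 10. [r5c9∈{4,8}] in row 5, 8 fits only at r5c9. So r5c9=8.
Step 11. [r5c7∈{3,4}] across row 5, 4 lands solely at r5c7 ⇒ r5c7=4.
Step 12. [r3c8∈{3,4}] r3c8 is the only open cell in col 8 admitting 3. So r3c8=3.
Step 13. [r5c3∈{5}] r5c3 has the single candidate 5, so r5c3=5.
Step 14. [r9c3∈{9}] only 9 remains possible at r9c3 ⇒ r9c3=9.
Step 15. [r9c6∈{1}] only 1 remains possible at r9c6 ⇒ r9c6=1.
Step 16. [r8c9∈{1,9}] 1 has one home in row 8: r8c9. So r8c9=1.
Step 17. [r4c9∈{6,9}] 9 has one home in col 9: r4c9. So r4c9=9.
Step 18. [r8c6∈{2,9}] 9 has one home in row 8: r8c6, so r8c6=9.
Step 19. [r3c9∈{4}] r3c9 has the single candidate 4, so r3c9=4.
Step 20. [r4c7∈{3,6}] across row 4, 6 lands solely at r4c7, so r4c7=6.
Step 21. [r3c6∈{2}] r3c6 has the single candidate 2 ⇒ r3c6=2.
Step 22. [r1c5∈{7}] r1c5's peers cover all but 7, so r1c5=7.
Step 23. [r1c9∈{6}] r1c9 has the single candidate 6. So r1c9=6.
Step 24. [r1c1∈{2}] r1c1 is down to just 2. So r1c1=2.
Step 25. [r6c1∈{3,9}] in row 6, 9 fits only at r6c1, so r6c1=9.
Step 26. [r3c7∈{1}] r3c7 has the single candidate 1, so r3c7=1.
Step 27. [r7c3∈{2}] r7c3 has the single candidate 2. So r7c3=2.
Step 28. [r7c8∈{4}] r7c8 has the single candidate 4 ⇒ r7c8=4.
Step 29. [r2c7∈{2}] only 2 remains possible at r2c7, so r2c7=2.
Step 30. [r7c7∈{9}] nothing but 9 survives at r7c7. So r7c7=9.
Step 31. [r2c1∈{6}] nothing but 6 survives at r2c1 ⇒ r2c1=6.
Step 32. [r9c1∈{5}] r9c1's peers cover all but 5, so r9c1=5.
Step 33. [r7c1∈{1}] r7c1's peers cover all but 1 ⇒ r7c1=1.
Step 34. [r1c7∈{5}] nothing but 5 survives at r1c7, so r1c7=5.
Step 35. [r6c7∈{3}] r6c7's peers cover all but 3, so r6c7=3.
Step 36. [r4c1∈{3}] only 3 remains possible at r4c1. So r4c1=3.
Step 37. [r8c4∈{2}] r8c4 has the single candidate 2. So r8c4=2.
Step 38. [r2c6∈{4}] r2c6 has the single candidate 4. So r2c6=4.
Step 39. [r4c2∈{8}] r4c2 has the single candidate 8, so r4c2=8.
Step 40. [r2c9∈{7}] r2c9 is down to just 7. So r2c9=7.
Step 41. [r6c2∈{4}] r6c2 is down to just 4 ⇒ r6c2=4.
Step 42. [r9c4∈{6}] r9c4's peers cover all but 6 ⇒ r9c4=6.
Step 43. [r7c5∈{8}] nothing but 8 survives at r7c5. So r7c5=8.
Step 44. [r5c5∈{3}] nothing but 3 survives at r5c5, so r5c5=3.
Step 45. [r4c6∈{5}] only 5 remains possible at r4c6 ⇒ r4c6=5.
Step 46. [r2c4∈{1}] r2c4's peers cover all but 1. So r2c4=1.
Step 47. [r2c8∈{8}] r2c8's peers cover all but 8 ⇒ r2c8=8.
Step 48. [r2c5∈{9}] r2c5's peers cover all but 9. So r2c5=9.

Answer: 2 1 4 8 7 3 5 9 6 / 6 5 3 1 9 4 2 8 7 / 8 9 7 5 6 2 1 3 4 / 3 8 1 4 2 5 6 7 9 / 7 2 5 9 3 6 4 1 8 / 9 4 6 7 1 8 3 5 2 / 1 6 2 3 8 7 9 4 5 / 4 3 8 2 5 9 7 6 1 / 5 7 9 6 4 1 8 2 3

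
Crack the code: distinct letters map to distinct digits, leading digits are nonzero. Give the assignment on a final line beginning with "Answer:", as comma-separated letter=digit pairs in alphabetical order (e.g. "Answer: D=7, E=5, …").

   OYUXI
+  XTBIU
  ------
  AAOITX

Step 1. [col 1: I + U ≡ X (mod 10)] X=5 is one option consistent with column 1 (I + U ≡ X (mod 10), carry-in 0) — take it, so X=5.
Step 2. [col 1: I + U ≡ X (mod 10)] no forcing yet in column 1 (carry-in 0); I=8 is free and consistent — try it ⇒ I=8.
Step 3. [A] the sum has 6 digits but both addends have 5; that extra leading digit A is the final carry, namely 1, so A=1.
Step 4. [col 1: I + U ≡ X (mod 10)] column 1 reads I+U+carry(0)=X with I=8, X=5; with digits 1,5,8 already taken and all letters distinct, the only value for U is 7 ⇒ U=7.
Step 5. [col 2: X + I ≡ T (mod 10)] column 2: given X=5, I=8, carry-in 1, and digits 1,5,7,8 already taken and all letters distinct, X+I≡T (mod 10) forces T=4, so T=4.
Step 6. [col 3: U + B ≡ I (mod 10)] column 3: given U=7, I=8, carry-in 1, and digits 1,4,5,7,8 already taken and all letters distinct, U+B≡I (mod 10) forces B=0, so B=0.
Step 7. [col 4: Y + T ≡ O (mod 10)] no forcing yet in column 4 (carry-in 0); O=6 is free and consistent — try it ⇒ O=6.
Step 8. [col 4: Y + T ≡ O (mod 10)] column 4: given T=4, O=6, carry-in 0, and digits 0,1,4,5,6,7,8 already taken and all letters distinct, Y+T≡O (mod 10) forces Y=2 ⇒ Y=2.

Answer: A=1, B=0, I=8, O=6, T=4, U=7, X=5, Y=2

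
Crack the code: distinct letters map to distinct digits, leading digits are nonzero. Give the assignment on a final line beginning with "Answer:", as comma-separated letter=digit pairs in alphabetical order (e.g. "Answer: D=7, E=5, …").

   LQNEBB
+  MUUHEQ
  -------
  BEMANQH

Step 1. [col 1: B + Q ≡ H (mod 10)] B=1 is one option consistent with column 1 (B + Q ≡ H (mod 10), carry-in 0) — take it. So B=1.
Step 2. [col 1: B + Q ≡ H (mod 10)] H=5 is one option consistent with column 1 (B + Q ≡ H (mod 10), carry-in 0) — take it ⇒ H=5.
Step 3. [col 1: B + Q ≡ H (mod 10)] in column 1 we have B+Q≡H with carry-in 0; given B=1, H=5 and digits 1,5 already taken and all letters distinct, that pins Q to 4, so Q=4.
Step 4. [col 2: B + E ≡ Q (mod 10)] in column 2 we have B+E≡Q with carry-in 0; given B=1, Q=4 and digits 1,4,5 already taken and all letters distinct, that pins E to 3. So E=3.
Step 5. [col 3: E + H ≡ N (mod 10)] in column 3 we have E+H≡N with carry-in 0; given E=3, H=5 and digits 1,3,4,5 already taken and all letters distinct, that pins N to 8, so N=8.
Step 6. [col 4: N + U ≡ A (mod 10)] no forcing yet in column 4 (carry-in 0); A=0 is free and consistent — try it. So A=0.
Step 7. [col 4: N + U ≡ A (mod 10)] in column 4 we have N+U≡A with carry-in 0; given N=8, A=0 and digits 0,1,3,4,5,8 already taken and all letters distinct, that pins U to 2, so U=2.
Step 8. [col 5: Q + U ≡ M (mod 10)] column 5 reads Q+U+carry(1)=M with Q=4, U=2; with digits 0,1,2,3,4,5,8 already taken and all letters distinct, the only value for M is 7, so M=7.
Step 9. [col 6: L + M ≡ E (mod 10)] from column 6 (M=7, E=3, carry-in 0, digits 0,1,2,3,4,5,7,8 already taken and all letters distinct): L must equal 6 ⇒ L=6.

Answer: A=0, B=1, E=3, H=5, L=6, M=7, N=8, Q=4, U=2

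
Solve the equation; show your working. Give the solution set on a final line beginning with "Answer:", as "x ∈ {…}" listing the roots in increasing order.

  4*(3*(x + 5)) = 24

Step 1. [4*(3*(x + 5)) = 24] 4 out front; divide by 4, so div: 3*(x + 5) = 6.
Step 2. [3*(x + 5) = 6] leading coefficient 3: divide by 3. So div: x + 5 = 2.
Step 3. [x + 5 = 2] subtract 5: x sits inside (… + 5). So sub: x = -3.

Answer: x ∈ {-3}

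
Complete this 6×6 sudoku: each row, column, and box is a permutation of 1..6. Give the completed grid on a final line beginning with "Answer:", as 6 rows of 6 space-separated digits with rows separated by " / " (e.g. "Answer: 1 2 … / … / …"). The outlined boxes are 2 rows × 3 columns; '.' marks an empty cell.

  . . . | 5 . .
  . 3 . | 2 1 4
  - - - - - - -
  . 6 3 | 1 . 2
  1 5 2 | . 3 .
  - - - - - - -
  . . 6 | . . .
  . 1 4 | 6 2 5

Step 1. [r5c1∈{2,3,5}] r5c1 is the only open cell in row 5 admitting 5. So r5c1=5.
Step 2. [r1c1∈{2,4,6}] across col 1, 2 lands solely at r1c1 ⇒ r1c1=2.
Step 3. [r5c5∈{4}] r5c5's peers cover all but 4. So r5c5=4.
Step 4. [r1c6∈{3,6}] in row 1, 3 fits only at r1c6, so r1c6=3.
Step 5. [r2c3∈{5}] r2c3 is down to just 5. So r2c3=5.
Step 6. [r1c5∈{6}] r1c5 is down to just 6 ⇒ r1c5=6.
Step 7. [r1c3∈{1}] r1c3's peers cover all but 1 ⇒ r1c3=1.
Step 8. [r5c6∈{1}] only 1 remains possible at r5c6, so r5c6=1.
Step 9. [r1c2∈{4}] r1c2's peers cover all but 4. So r1c2=4.
Step 10. [r5c2∈{2}] nothing but 2 survives at r5c2 ⇒ r5c2=2.
Step 11. [r2c1∈{6}] r2c1's peers cover all but 6, so r2c1=6.
Step 12. [r6c1∈{3}] nothing but 3 survives at r6c1. So r6c1=3.
Step 13. [r3c1∈{4}] only 4 remains possible at r3c1 ⇒ r3c1=4.
Step 14. [r4c6∈{6}] nothing but 6 survives at r4c6. So r4c6=6.
Step 15. [r4c4∈{4}] nothing but 4 survives at r4c4, so r4c4=4.
Step 16. [r5c4∈{3}] r5c4 is down to just 3. So r5c4=3.
Step 17. [r3c5∈{5}] r3c5 has the single candidate 5. So r3c5=5.

Answer: 2 4 1 5 6 3 / 6 3 5 2 1 4 / 4 6 3 1 5 2 / 1 5 2 4 3 6 / 5 2 6 3 4 1 / 3 1 4 6 2 5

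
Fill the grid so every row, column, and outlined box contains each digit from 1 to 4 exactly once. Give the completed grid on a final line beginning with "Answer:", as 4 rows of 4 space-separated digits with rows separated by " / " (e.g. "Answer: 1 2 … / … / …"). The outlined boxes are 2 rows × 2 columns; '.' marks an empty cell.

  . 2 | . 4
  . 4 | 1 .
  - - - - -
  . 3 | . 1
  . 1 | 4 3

Step 1. [r4c1∈{2}] r4c1 has the single candidate 2. So r4c1=2.
Step 2. [r1c1∈{1,3}] in row 1, 1 fits only at r1c1. So r1c1=1.
Step 3. [r3c3∈{2}] only 2 remains possible at r3c3. So r3c3=2.
Step 4. [r2c4∈{2}] r2c4 has the single candidate 2 ⇒ r2c4=2.
Step 5. [r3c1∈{4}] only 4 remains possible at r3c1 ⇒ r3c1=4.
Step 6. [r1c3∈{3}] r1c3 is down to just 3, so r1c3=3.
Step 7. [r2c1∈{3}] only 3 remains possible at r2c1, so r2c1=3.

Answer: 1 2 3 4 / 3 4 1 2 / 4 3 2 1 / 2 1 4 3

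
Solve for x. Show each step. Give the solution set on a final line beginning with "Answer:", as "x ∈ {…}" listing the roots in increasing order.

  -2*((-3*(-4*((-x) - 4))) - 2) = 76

Step 1. [-2*((-3*(-4*((-x) - 4))) - 2) = 76] -2·(inner) — divide through by -2. So div: (-3*(-4*((-x) - 4))) - 2 = -38.
Step 2. [(-3*(-4*((-x) - 4))) - 2 = -38] -2 is outermost — add 2 both sides. So sub: -3*(-4*((-x) - 4)) = -36.
Step 3. [-3*(-4*((-x) - 4)) = -36] LHS = -3·(…); ÷-3 both sides. So div: -4*((-x) - 4) = 12.
Step 4. [-4*((-x) - 4) = 12] leading coefficient -4: divide by -4, so div: (-x) - 4 = -3.
Step 5. [(-x) - 4 = -3] -4 is outermost — add 4 both sides. So sub: -x = 1.
Step 6. [-x = 1] flip signs both sides, so neg: x = -1.

Answer: x ∈ {-1}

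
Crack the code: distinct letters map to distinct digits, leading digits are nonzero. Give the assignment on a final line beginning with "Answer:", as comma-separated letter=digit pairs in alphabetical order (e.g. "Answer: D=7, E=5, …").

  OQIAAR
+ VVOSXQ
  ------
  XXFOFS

Step 1. [col 1: R + Q ≡ S (mod 10)] column 1 (R + Q ≡ S (mod 10), carry-in 0) doesn't pin Q yet; pick Q=5 and continue. So Q=5.
Step 2. [col 1: R + Q ≡ S (mod 10)] column 1 (R + Q ≡ S (mod 10), carry-in 0) doesn't pin R yet; pick R=8 and continue. So R=8.
Step 3. [col 1: R + Q ≡ S (mod 10)] in column 1 we have R+Q≡S with carry-in 0; given R=8, Q=5 and digits 5,8 already taken and all letters distinct, that pins S to 3 ⇒ S=3.
Step 4. [col 2: A + X ≡ F (mod 10)] several values work for A in column 2 (A + X ≡ F (mod 10), carry-in 1); try A=2. So A=2.
Step 5. [col 2: A + X ≡ F (mod 10)] F=0 is one option consistent with column 2 (A + X ≡ F (mod 10), carry-in 1) — take it, so F=0.
Step 6. [col 2: A + X ≡ F (mod 10)] column 2 reads A+X+carry(1)=F with A=2, F=0; with digits 0,2,3,5,8 already taken and all letters distinct, the only value for X is 7. So X=7.
Step 7. [col 3: A + S ≡ O (mod 10)] from column 3 (A=2, S=3, carry-in 1, digits 0,2,3,5,7,8 already taken and all letters distinct): O must equal 6, so O=6.
Step 8. [col 4: I + O ≡ F (mod 10)] column 4: given O=6, F=0, carry-in 0, and digits 0,2,3,5,6,7,8 already taken and all letters distinct, I+O≡F (mod 10) forces I=4. So I=4.
Step 9. [col 5: Q + V ≡ X (mod 10)] in column 5 we have Q+V≡X with carry-in 1; given Q=5, X=7 and digits 0,2,3,4,5,6,7,8 already taken and all letters distinct, that pins V to 1. So V=1.

Answer: A=2, F=0, I=4, O=6, Q=5, R=8, S=3, V=1, X=7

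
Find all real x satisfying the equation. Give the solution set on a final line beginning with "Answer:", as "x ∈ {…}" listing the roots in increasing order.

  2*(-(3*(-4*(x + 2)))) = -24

Step 1. [2*(-(3*(-4*(x + 2)))) = -24] LHS = 2·(…); ÷2 both sides ⇒ div: -(3*(-4*(x + 2))) = -12.
Step 2. [-(3*(-4*(x + 2))) = -12] LHS negated; negate both sides ⇒ neg: 3*(-4*(x + 2)) = 12.
Step 3. [3*(-4*(x + 2)) = 12] divide by the outer 3. So div: -4*(x + 2) = 4.
Step 4. [-4*(x + 2) = 4] LHS = -4·(…); ÷-4 both sides. So div: x + 2 = -1.
Step 5. [x + 2 = -1] +2 is outermost — subtract 2 both sides ⇒ sub: x = -3.

Answer: x ∈ {-3}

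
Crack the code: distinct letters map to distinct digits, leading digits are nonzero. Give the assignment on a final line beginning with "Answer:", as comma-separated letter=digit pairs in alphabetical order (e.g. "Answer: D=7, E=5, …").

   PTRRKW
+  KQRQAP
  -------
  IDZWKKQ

Step 1. [col 1: W + P ≡ Q (mod 10)] P=8 is one option consistent with column 1 (W + P ≡ Q (mod 10), carry-in 0) — take it, so P=8.
Step 2. [I] I is the leading digit of a 7-digit sum of two 6-digit numbers; the final carry is exactly 1, so I=1.
Step 3. [col 1: W + P ≡ Q (mod 10)] Q=0 is one option consistent with column 1 (W + P ≡ Q (mod 10), carry-in 0) — take it, so Q=0.
Step 4. [col 1: W + P ≡ Q (mod 10)] in column 1 we have W+P≡Q with carry-in 0; given P=8, Q=0 and digits 0,1,8 already taken and all letters distinct, that pins W to 2, so W=2.
Step 5. [col 2: K + A ≡ K (mod 10)] from column 2 (nothing yet, carry-in 1, digits 0,1,2,8 already taken and all letters distinct): A must equal 9, so A=9.
Step 6. [col 2: K + A ≡ K (mod 10)] column 2 (K + A ≡ K (mod 10), carry-in 1) doesn't pin K yet; pick K=7 and continue ⇒ K=7.
Step 7. [col 3: R + Q ≡ K (mod 10)] in column 3 we have R+Q≡K with carry-in 1; given Q=0, K=7 and digits 0,1,2,7,8,9 already taken and all letters distinct, that pins R to 6. So R=6.
Step 8. [col 5: T + Q ≡ Z (mod 10)] no forcing yet in column 5 (carry-in 1); Z=4 is free and consistent — try it ⇒ Z=4.
Step 9. [col 5: T + Q ≡ Z (mod 10)] column 5 reads T+Q+carry(1)=Z with Q=0, Z=4; with digits 0,1,2,4,6,7,8,9 already taken and all letters distinct, the only value for T is 3, so T=3.
Step 10. [col 6: P + K ≡ D (mod 10)] in column 6 we have P+K≡D with carry-in 0; given P=8, K=7 and digits 0,1,2,3,4,6,7,8,9 already taken and all letters distinct, that pins D to 5 ⇒ D=5.

Answer: A=9, D=5, I=1, K=7, P=8, Q=0, R=6, T=3, W=2, Z=4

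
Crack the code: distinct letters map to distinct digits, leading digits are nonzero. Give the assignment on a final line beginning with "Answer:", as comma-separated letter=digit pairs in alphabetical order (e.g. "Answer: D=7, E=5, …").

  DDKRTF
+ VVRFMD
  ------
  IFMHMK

Step 1. [col 1: F + D ≡ K (mod 10)] K=8 is one option consistent with column 1 (F + D ≡ K (mod 10), carry-in 0) — take it. So K=8.
Step 2. [col 1: F + D ≡ K (mod 10)] D=3 is one option consistent with column 1 (F + D ≡ K (mod 10), carry-in 0) — take it. So D=3.
Step 3. [col 1: F + D ≡ K (mod 10)] column 1: given D=3, K=8, carry-in 0, and digits 3,8 already taken and all letters distinct, F+D≡K (mod 10) forces F=5, so F=5.
Step 4. [col 2: T + M ≡ M (mod 10)] column 2 reads T+M+carry(0)=M with nothing yet; with digits 3,5,8 already taken and all letters distinct, the only value for T is 0. So T=0.
Step 5. [col 2: T + M ≡ M (mod 10)] several values work for M in column 2 (T + M ≡ M (mod 10), carry-in 0); try M=6, so M=6.
Step 6. [col 3: R + F ≡ H (mod 10)] no forcing yet in column 3 (carry-in 0); R=7 is free and consistent — try it. So R=7.
Step 7. [col 3: R + F ≡ H (mod 10)] from column 3 (R=7, F=5, carry-in 0, digits 0,3,5,6,7,8 already taken and all letters distinct): H must equal 2, so H=2.
Step 8. [col 5: D + V ≡ F (mod 10)] column 5: given D=3, F=5, carry-in 1, and digits 0,2,3,5,6,7,8 already taken and all letters distinct, D+V≡F (mod 10) forces V=1. So V=1.
Step 9. [col 6: D + V ≡ I (mod 10)] column 6: given D=3, V=1, carry-in 0, and digits 0,1,2,3,5,6,7,8 already taken and all letters distinct, D+V≡I (mod 10) forces I=4. So I=4.

Answer: D=3, F=5, H=2, I=4, K=8, M=6, R=7, T=0, V=1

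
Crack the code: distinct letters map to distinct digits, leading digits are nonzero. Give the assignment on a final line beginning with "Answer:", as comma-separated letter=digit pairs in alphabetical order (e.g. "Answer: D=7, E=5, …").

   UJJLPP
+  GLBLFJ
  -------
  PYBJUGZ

Step 1. [col 1: P + J ≡ Z (mod 10)] column 1 (P + J ≡ Z (mod 10), carry-in 0) doesn't pin P yet; pick P=1 and continue ⇒ P=1.
Step 2. [col 1: P + J ≡ Z (mod 10)] column 1 (P + J ≡ Z (mod 10), carry-in 0) doesn't pin Z yet; pick Z=8 and continue, so Z=8.
Step 3. [col 1: P + J ≡ Z (mod 10)] column 1: given P=1, Z=8, carry-in 0, and digits 1,8 already taken and all letters distinct, P+J≡Z (mod 10) forces J=7. So J=7.
Step 4. [col 2: P + F ≡ G (mod 10)] no forcing yet in column 2 (carry-in 0); F=4 is free and consistent — try it ⇒ F=4.
Step 5. [col 2: P + F ≡ G (mod 10)] in column 2 we have P+F≡G with carry-in 0; given P=1, F=4 and digits 1,4,7,8 already taken and all letters distinct, that pins G to 5. So G=5.
Step 6. [col 3: L + L ≡ U (mod 10)] column 3 (L + L ≡ U (mod 10), carry-in 0) doesn't pin U yet; pick U=6 and continue ⇒ U=6.
Step 7. [col 3: L + L ≡ U (mod 10)] in column 3 we have L+L≡U with carry-in 0; given U=6 and digits 1,4,5,6,7,8 already taken and all letters distinct, that pins L to 3. So L=3.
Step 8. [col 4: J + B ≡ J (mod 10)] from column 4 (J=7, carry-in 0, digits 1,3,4,5,6,7,8 already taken and all letters distinct): B must equal 0 ⇒ B=0.
Step 9. [col 6: U + G ≡ Y (mod 10)] column 6: given U=6, G=5, carry-in 1, and digits 0,1,3,4,5,6,7,8 already taken and all letters distinct, U+G≡Y (mod 10) forces Y=2. So Y=2.

Answer: B=0, F=4, G=5, J=7, L=3, P=1, U=6, Y=2, Z=8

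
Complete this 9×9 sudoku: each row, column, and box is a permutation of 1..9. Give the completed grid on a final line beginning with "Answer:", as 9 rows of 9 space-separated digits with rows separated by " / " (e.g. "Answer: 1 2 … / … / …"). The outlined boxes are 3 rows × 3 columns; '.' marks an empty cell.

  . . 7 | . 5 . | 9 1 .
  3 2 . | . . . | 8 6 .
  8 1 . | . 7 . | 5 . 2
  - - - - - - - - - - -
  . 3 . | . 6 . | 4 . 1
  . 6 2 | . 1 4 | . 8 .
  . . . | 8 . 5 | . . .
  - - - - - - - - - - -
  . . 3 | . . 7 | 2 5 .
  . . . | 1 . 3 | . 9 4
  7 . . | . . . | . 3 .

Step 1. [r1c2∈{4}] only 4 remains possible at r1c2, so r1c2=4.
Step 2. [r9c4∈{2,4,5,6,9}] col 4 places 5 nowhere but r9c4, so r9c4=5.
Step 3. [r3c4∈{3,4,6,9}] r3c4 is the only open cell in row 3 admitting 3 ⇒ r3c4=3.
Step 4. [r1c1∈{6}] only 6 remains possible at r1c1 ⇒ r1c1=6.
Step 5. [r3c3∈{9}] nothing but 9 survives at r3c3 ⇒ r3c3=9.
Step 6. [r7c4∈{4,6,9}] col 4 places 6 nowhere but r7c4 ⇒ r7c4=6.
Step 7. [r6c2∈{7,9}] across col 2, 7 lands solely at r6c2. So r6c2=7.
Step 8. [r6c5∈{2,3,9}] r6c5 is the only open cell in col 5 admitting 3 ⇒ r6c5=3.
Step 9. [r4c8∈{2,7}] r4c8 is the only open cell in col 8 admitting 7. So r4c8=7.
Step 10. [r7c1∈{1,4,9}] r7c1 is the only open cell in row 7 admitting 1. So r7c1=1.
Step 11. [r9c3∈{4,6,8}] in box 7, 4 fits only at r9c3, so r9c3=4.
Step 12. [r6c7∈{6}] r6c7 is down to just 6, so r6c7=6.
Step 13. [r7c9∈{8}] only 8 remains possible at r7c9 ⇒ r7c9=8.
Step 14. [r8c2∈{5,8}] across col 2, 5 lands solely at r8c2 ⇒ r8c2=5.
Step 15. [r9c2∈{8,9}] col 2 places 8 nowhere but r9c2. So r9c2=8.
Step 16. [r5c9∈{3,5,9}] col 9 places 5 nowhere but r5c9 ⇒ r5c9=5.
Step 17. [r5c1∈{9}] r5c1's peers cover all but 9, so r5c1=9.
Step 18. [r1c4∈{2}] only 2 remains possible at r1c4 ⇒ r1c4=2.
Step 19. [r4c6∈{2,9}] r4c6 is the only open cell in row 4 admitting 2, so r4c6=2.
Step 20. [r9c6∈{9}] r9c6's peers cover all but 9. So r9c6=9.
Step 21. [r2c5∈{4,9}] in col 5, 9 fits only at r2c5 ⇒ r2c5=9.
Step 22. [r4c3∈{5,8}] across row 4, 8 lands solely at r4c3 ⇒ r4c3=8.
Step 23. [r9c5∈{2}] r9c5 is down to just 2 ⇒ r9c5=2.
Step 24. [r4c4∈{9}] r4c4 is down to just 9. So r4c4=9.
Step 25. [r8c7∈{7}] nothing but 7 survives at r8c7 ⇒ r8c7=7.
Step 26. [r3c6∈{6}] only 6 remains possible at r3c6 ⇒ r3c6=6.
Step 27. [r2c6∈{1}] r2c6 has the single candidate 1 ⇒ r2c6=1.
Step 28. [r5c7∈{3}] only 3 remains possible at r5c7 ⇒ r5c7=3.
Step 29. [r6c8∈{2}] r6c8's peers cover all but 2, so r6c8=2.
Step 30. [r2c4∈{4}] r2c4 is down to just 4. So r2c4=4.
Step 31. [r5c4∈{7}] r5c4 is down to just 7 ⇒ r5c4=7.
Step 32. [r7c2∈{9}] only 9 remains possible at r7c2. So r7c2=9.
Step 33. [r8c3∈{6}] r8c3 has the single candidate 6. So r8c3=6.
Step 34. [r2c9∈{7}] r2c9's peers cover all but 7, so r2c9=7.
Step 35. [r6c9∈{9}] r6c9 is down to just 9, so r6c9=9.
Step 36. [r6c3∈{1}] r6c3 is down to just 1, so r6c3=1.
Step 37. [r2c3∈{5}] only 5 remains possible at r2c3. So r2c3=5.
Step 38. [r9c7∈{1}] r9c7 has the single candidate 1. So r9c7=1.
Step 39. [r1c6∈{8}] r1c6 is down to just 8 ⇒ r1c6=8.
Step 40. [r4c1∈{5}] r4c1 has the single candidate 5 ⇒ r4c1=5.
Step 41. [r3c8∈{4}] only 4 remains possible at r3c8, so r3c8=4.
Step 42. [r8c1∈{2}] r8c1 has the single candidate 2. So r8c1=2.
Step 43. [r9c9∈{6}] only 6 remains possible at r9c9 ⇒ r9c9=6.
Step 44. [r8c5∈{8}] only 8 remains possible at r8c5 ⇒ r8c5=8.
Step 45. [r7c5∈{4}] r7c5 has the single candidate 4, so r7c5=4.
Step 46. [r1c9∈{3}] nothing but 3 survives at r1c9, so r1c9=3.
Step 47. [r6c1∈{4}] r6c1 is down to just 4 ⇒ r6c1=4.

Answer: 6 4 7 2 5 8 9 1 3 / 3 2 5 4 9 1 8 6 7 / 8 1 9 3 7 6 5 4 2 / 5 3 8 9 6 2 4 7 1 / 9 6 2 7 1 4 3 8 5 / 4 7 1 8 3 5 6 2 9 / 1 9 3 6 4 7 2 5 8 / 2 5 6 1 8 3 7 9 4 / 7 8 4 5 2 9 1 3 6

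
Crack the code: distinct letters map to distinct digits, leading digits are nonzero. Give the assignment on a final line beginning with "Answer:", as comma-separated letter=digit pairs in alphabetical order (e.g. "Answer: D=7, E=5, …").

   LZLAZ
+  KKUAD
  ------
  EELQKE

Step 1. [col 1: Z + D ≡ E (mod 10)] no forcing yet in column 1 (carry-in 0); D=5 is free and consistent — try it, so D=5.
Step 2. [col 1: Z + D ≡ E (mod 10)] no forcing yet in column 1 (carry-in 0); Z=6 is free and consistent — try it ⇒ Z=6.
Step 3. [col 1: Z + D ≡ E (mod 10)] column 1: given Z=6, D=5, carry-in 0, and digits 5,6 already taken and all letters distinct, Z+D≡E (mod 10) forces E=1, so E=1.
Step 4. [col 2: A + A ≡ K (mod 10)] no forcing yet in column 2 (carry-in 1); K=7 is free and consistent — try it ⇒ K=7.
Step 5. [col 2: A + A ≡ K (mod 10)] no forcing yet in column 2 (carry-in 1); A=8 is free and consistent — try it ⇒ A=8.
Step 6. [col 3: L + U ≡ Q (mod 10)] U=0 is one option consistent with column 3 (L + U ≡ Q (mod 10), carry-in 1) — take it ⇒ U=0.
Step 7. [col 3: L + U ≡ Q (mod 10)] no forcing yet in column 3 (carry-in 1); L=3 is free and consistent — try it, so L=3.
Step 8. [col 3: L + U ≡ Q (mod 10)] from column 3 (L=3, U=0, carry-in 1, digits 0,1,3,5,6,7,8 already taken and all letters distinct): Q must equal 4. So Q=4.

Answer: A=8, D=5, E=1, K=7, L=3, Q=4, U=0, Z=6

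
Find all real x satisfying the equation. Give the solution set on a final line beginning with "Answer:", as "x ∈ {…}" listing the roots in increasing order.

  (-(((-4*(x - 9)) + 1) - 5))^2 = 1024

Step 1. [(-(((-4*(x - 9)) + 1) - 5))^2 = 1024] √ both sides: 1024 ≥ 0 gives two branches ⇒ sqrt: -(((-4*(x - 9)) + 1) - 5) = 32 or -32.
Step 2. [-(((-4*(x - 9)) + 1) - 5) = 32 or -32] leading − — multiply by −1. So neg: ((-4*(x - 9)) + 1) - 5 = -32 or 32.
Step 3. [((-4*(x - 9)) + 1) - 5 = -32 or 32] 5 comes off first (add 5), so sub: (-4*(x - 9)) + 1 = -27 or 37.
Step 4. [(-4*(x - 9)) + 1 = -27 or 37] the outer +1 inverts by subtracting 1. So sub: -4*(x - 9) = -28 or 36.
Step 5. [-4*(x - 9) = -28 or 36] -4·(inner) — divide through by -4 ⇒ div: x - 9 = 7 or -9.
Step 6. [x - 9 = 7 or -9] -9 is outermost — add 9 both sides ⇒ sub: x = 16 or 0.

Answer: x ∈ {0, 16}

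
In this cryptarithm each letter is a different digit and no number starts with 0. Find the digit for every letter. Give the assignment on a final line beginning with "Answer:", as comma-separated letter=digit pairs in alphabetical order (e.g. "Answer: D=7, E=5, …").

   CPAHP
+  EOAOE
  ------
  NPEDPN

Step 1. [col 1: P + E ≡ N (mod 10)] N=1 is one option consistent with column 1 (P + E ≡ N (mod 10), carry-in 0) — take it, so N=1.
Step 2. [col 1: P + E ≡ N (mod 10)] column 1 (P + E ≡ N (mod 10), carry-in 0) doesn't pin P yet; pick P=2 and continue, so P=2.
Step 3. [col 1: P + E ≡ N (mod 10)] from column 1 (P=2, N=1, carry-in 0, digits 1,2 already taken and all letters distinct): E must equal 9. So E=9.
Step 4. [col 2: H + O ≡ P (mod 10)] no forcing yet in column 2 (carry-in 1); O=6 is free and consistent — try it, so O=6.
Step 5. [col 2: H + O ≡ P (mod 10)] column 2 reads H+O+carry(1)=P with O=6, P=2; with digits 1,2,6,9 already taken and all letters distinct, the only value for H is 5. So H=5.
Step 6. [col 3: A + A ≡ D (mod 10)] column 3: given nothing yet, carry-in 1, and digits 1,2,5,6,9 already taken and all letters distinct, A+A≡D (mod 10) forces D=7. So D=7.
Step 7. [col 3: A + A ≡ D (mod 10)] no forcing yet in column 3 (carry-in 1); A=8 is free and consistent — try it, so A=8.
Step 8. [col 5: C + E ≡ P (mod 10)] in column 5 we have C+E≡P with carry-in 0; given E=9, P=2 and digits 1,2,5,6,7,8,9 already taken and all letters distinct, that pins C to 3. So C=3.

Answer: A=8, C=3, D=7, E=9, H=5, N=1, O=6, P=2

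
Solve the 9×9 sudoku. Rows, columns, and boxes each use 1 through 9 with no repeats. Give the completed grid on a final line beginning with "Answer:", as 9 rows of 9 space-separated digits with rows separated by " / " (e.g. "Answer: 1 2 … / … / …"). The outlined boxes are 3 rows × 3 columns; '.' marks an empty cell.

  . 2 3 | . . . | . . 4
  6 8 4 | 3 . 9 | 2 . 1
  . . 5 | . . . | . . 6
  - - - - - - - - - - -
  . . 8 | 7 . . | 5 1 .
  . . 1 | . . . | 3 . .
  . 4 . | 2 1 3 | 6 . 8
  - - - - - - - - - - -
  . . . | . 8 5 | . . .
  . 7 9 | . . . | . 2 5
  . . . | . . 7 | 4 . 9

Step 1. [r6c1∈{5,7,9}] in row 6, 5 fits only at r6c1 ⇒ r6c1=5.
Step 2. [r9c5∈{2,3,6}] r9c5 is the only open cell in box 8 admitting 2. So r9c5=2.
Step 3. [r9c3∈{6}] r9c3 has the single candidate 6 ⇒ r9c3=6.
Step 4. [r9c4∈{1}] r9c4 has the single candidate 1. So r9c4=1.
Step 5. [r3c8∈{3,7,8,9}] row 3 places 3 nowhere but r3c8, so r3c8=3.
Step 6. [r5c8∈{4,7,9}] in col 8, 4 fits only at r5c8. So r5c8=4.
Step 7. [r8c5∈{3,4,6}] col 5 places 3 nowhere but r8c5. So r8c5=3.
Step 8. [r7c4∈{4,6,9}] r7c4 is the only open cell in row 7 admitting 9 ⇒ r7c4=9.
Step 9. [r7c1∈{1,2,3,4}] 4 has one home in row 7: r7c1. So r7c1=4.
Step 10. [r9c8∈{8}] r9c8's peers cover all but 8, so r9c8=8.
Step 11. [r3c6∈{1,2,4,8}] 2 has one home in row 3: r3c6, so r3c6=2.
Step 12. [r1c6∈{1,6,8}] 1 has one home in col 6: r1c6. So r1c6=1.
Step 13. [r9c1∈{3}] r9c1 has the single candidate 3, so r9c1=3.
Step 14. [r7c2∈{1}] r7c2 is down to just 1, so r7c2=1.
Step 15. [r3c2∈{9}] nothing but 9 survives at r3c2 ⇒ r3c2=9.
Step 16. [r1c1∈{7}] r1c1 is down to just 7 ⇒ r1c1=7.
Step 17. [r5c2∈{6}] only 6 remains possible at r5c2, so r5c2=6.
Step 18. [r5c9∈{2,7}] in row 5, 7 fits only at r5c9, so r5c9=7.
Step 19. [r1c7∈{8,9}] across col 7, 9 lands solely at r1c7 ⇒ r1c7=9.
Step 20. [r1c4∈{5,6,8}] 8 has one home in row 1: r1c4, so r1c4=8.
Step 21. [r3c4∈{4}] r3c4's peers cover all but 4. So r3c4=4.
Step 22. [r4c5∈{4,6,9}] across col 5, 4 lands solely at r4c5 ⇒ r4c5=4.
Step 23. [r3c5∈{7}] r3c5 has the single candidate 7. So r3c5=7.
Step 24. [r2c5∈{5}] r2c5 has the single candidate 5, so r2c5=5.
Step 25. [r5c1∈{2,9}] in row 5, 2 fits only at r5c1, so r5c1=2.
Step 26. [r7c8∈{6,7}] across row 7, 6 lands solely at r7c8, so r7c8=6.
Step 27. [r8c4∈{6}] r8c4 has the single candidate 6 ⇒ r8c4=6.
Step 28. [r1c8∈{5}] r1c8's peers cover all but 5 ⇒ r1c8=5.
Step 29. [r9c2∈{5}] nothing but 5 survives at r9c2. So r9c2=5.
Step 30. [r6c3∈{7}] r6c3 is down to just 7 ⇒ r6c3=7.
Step 31. [r4c9∈{2}] only 2 remains possible at r4c9. So r4c9=2.
Step 32. [r1c5∈{6}] nothing but 6 survives at r1c5, so r1c5=6.
Step 33. [r7c9∈{3}] r7c9 has the single candidate 3. So r7c9=3.
Step 34. [r3c1∈{1}] nothing but 1 survives at r3c1. So r3c1=1.
Step 35. [r8c6∈{4}] r8c6 has the single candidate 4. So r8c6=4.
Step 36. [r2c8∈{7}] only 7 remains possible at r2c8. So r2c8=7.
Step 37. [r6c8∈{9}] nothing but 9 survives at r6c8, so r6c8=9.
Step 38. [r8c1∈{8}] r8c1's peers cover all but 8, so r8c1=8.
Step 39. [r4c2∈{3}] r4c2's peers cover all but 3 ⇒ r4c2=3.
Step 40. [r7c3∈{2}] r7c3 is down to just 2. So r7c3=2.
Step 41. [r8c7∈{1}] r8c7 has the single candidate 1 ⇒ r8c7=1.
Step 42. [r4c1∈{9}] nothing but 9 survives at r4c1 ⇒ r4c1=9.
Step 43. [r3c7∈{8}] r3c7 is down to just 8, so r3c7=8.
Step 44. [r5c5∈{9}] r5c5 has the single candidate 9. So r5c5=9.
Step 45. [r5c4∈{5}] r5c4 has the single candidate 5 ⇒ r5c4=5.
Step 46. [r5c6∈{8}] r5c6's peers cover all but 8. So r5c6=8.
Step 47. [r7c7∈{7}] r7c7 has the single candidate 7. So r7c7=7.
Step 48. [r4c6∈{6}] r4c6's peers cover all but 6, so r4c6=6.

Answer: 7 2 3 8 6 1 9 5 4 / 6 8 4 3 5 9 2 7 1 / 1 9 5 4 7 2 8 3 6 / 9 3 8 7 4 6 5 1 2 / 2 6 1 5 9 8 3 4 7 / 5 4 7 2 1 3 6 9 8 / 4 1 2 9 8 5 7 6 3 / 8 7 9 6 3 4 1 2 5 / 3 5 6 1 2 7 4 8 9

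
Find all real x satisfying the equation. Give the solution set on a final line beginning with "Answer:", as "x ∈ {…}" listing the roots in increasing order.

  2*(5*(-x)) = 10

Step 1. [2*(5*(-x)) = 10] 2·(inner) — divide through by 2 ⇒ div: 5*(-x) = 5.
Step 2. [5*(-x) = 5] LHS = 5·(…); ÷5 both sides ⇒ div: -x = 1.
Step 3. [-x = 1] flip signs both sides ⇒ neg: x = -1.

Answer: x ∈ {-1}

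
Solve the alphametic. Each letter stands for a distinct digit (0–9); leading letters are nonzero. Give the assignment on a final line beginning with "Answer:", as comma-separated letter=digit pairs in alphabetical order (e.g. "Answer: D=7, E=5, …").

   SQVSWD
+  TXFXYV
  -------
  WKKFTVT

Step 1. [col 1: D + V ≡ T (mod 10)] no forcing yet in column 1 (carry-in 0); T=3 is free and consistent — try it ⇒ T=3.
Step 2. [W] the sum has 7 digits but both addends have 6; that extra leading digit W is the final carry, namely 1, so W=1.
Step 3. [col 1: D + V ≡ T (mod 10)] column 1 (D + V ≡ T (mod 10), carry-in 0) doesn't pin D yet; pick D=4 and continue, so D=4.
Step 4. [col 1: D + V ≡ T (mod 10)] column 1 reads D+V+carry(0)=T with D=4, T=3; with digits 1,3,4 already taken and all letters distinct, the only value for V is 9. So V=9.
Step 5. [col 2: W + Y ≡ V (mod 10)] column 2: given W=1, V=9, carry-in 1, and digits 1,3,4,9 already taken and all letters distinct, W+Y≡V (mod 10) forces Y=7. So Y=7.
Step 6. [col 3: S + X ≡ T (mod 10)] X=5 is one option consistent with column 3 (S + X ≡ T (mod 10), carry-in 0) — take it. So X=5.
Step 7. [col 3: S + X ≡ T (mod 10)] from column 3 (X=5, T=3, carry-in 0, digits 1,3,4,5,7,9 already taken and all letters distinct): S must equal 8. So S=8.
Step 8. [col 4: V + F ≡ F (mod 10)] column 4 (V + F ≡ F (mod 10), carry-in 1) doesn't pin F yet; pick F=0 and continue. So F=0.
Step 9. [col 5: Q + X ≡ K (mod 10)] column 5 reads Q+X+carry(1)=K with X=5; with digits 0,1,3,4,5,7,8,9 already taken and all letters distinct, the only value for K is 2 ⇒ K=2.
Step 10. [col 5: Q + X ≡ K (mod 10)] column 5: given X=5, K=2, carry-in 1, and digits 0,1,2,3,4,5,7,8,9 already taken and all letters distinct, Q+X≡K (mod 10) forces Q=6. So Q=6.

Answer: D=4, F=0, K=2, Q=6, S=8, T=3, V=9, W=1, X=5, Y=7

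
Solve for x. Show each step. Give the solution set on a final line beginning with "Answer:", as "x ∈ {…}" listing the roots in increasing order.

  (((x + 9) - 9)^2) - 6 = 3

Step 1. [(((x + 9) - 9)^2) - 6 = 3] the outer -6 inverts by adding 6 ⇒ sub: ((x + 9) - 9)^2 = 9.
Step 2. [((x + 9) - 9)^2 = 9] 9 ≥ 0, LHS is (·)² — take ±√, so sqrt: (x + 9) - 9 = 3 or -3.
Step 3. [(x + 9) - 9 = 3 or -3] the outer -9 inverts by adding 9. So sub: x + 9 = 12 or 6.
Step 4. [x + 9 = 12 or 6] +9 is outermost — subtract 9 both sides. So sub: x = 3 or -3.

Answer: x ∈ {-3, 3}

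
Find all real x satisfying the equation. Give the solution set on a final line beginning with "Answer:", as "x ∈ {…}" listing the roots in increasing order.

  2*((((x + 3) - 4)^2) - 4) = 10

Step 1. [2*((((x + 3) - 4)^2) - 4) = 10] divide by the outer 2, so div: (((x + 3) - 4)^2) - 4 = 5.
Step 2. [(((x + 3) - 4)^2) - 4 = 5] peel the -4: add 4 from each side, so sub: ((x + 3) - 4)^2 = 9.
Step 3. [((x + 3) - 4)^2 = 9] LHS squared, RHS 9 ≥ 0: apply √ (±). So sqrt: (x + 3) - 4 = 3 or -3.
Step 4. [(x + 3) - 4 = 3 or -3] the outer -4 inverts by adding 4. So sub: x + 3 = 7 or 1.
Step 5. [x + 3 = 7 or 1] subtract 3: x sits inside (… + 3). So sub: x = 4 or -2.

Answer: x ∈ {-2, 4}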